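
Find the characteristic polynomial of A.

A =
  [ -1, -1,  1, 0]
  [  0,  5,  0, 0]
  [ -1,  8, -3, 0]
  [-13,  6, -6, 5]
x^4 - 6*x^3 - 11*x^2 + 60*x + 100

Expanding det(x·I − A) (e.g. by cofactor expansion or by noting that A is similar to its Jordan form J, which has the same characteristic polynomial as A) gives
  χ_A(x) = x^4 - 6*x^3 - 11*x^2 + 60*x + 100
which factors as (x - 5)^2*(x + 2)^2. The eigenvalues (with algebraic multiplicities) are λ = -2 with multiplicity 2, λ = 5 with multiplicity 2.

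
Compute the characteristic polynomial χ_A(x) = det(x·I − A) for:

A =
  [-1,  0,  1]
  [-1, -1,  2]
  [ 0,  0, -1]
x^3 + 3*x^2 + 3*x + 1

Expanding det(x·I − A) (e.g. by cofactor expansion or by noting that A is similar to its Jordan form J, which has the same characteristic polynomial as A) gives
  χ_A(x) = x^3 + 3*x^2 + 3*x + 1
which factors as (x + 1)^3. The eigenvalues (with algebraic multiplicities) are λ = -1 with multiplicity 3.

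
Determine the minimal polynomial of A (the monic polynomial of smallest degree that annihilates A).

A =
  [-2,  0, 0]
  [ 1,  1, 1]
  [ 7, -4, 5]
x^3 - 4*x^2 - 3*x + 18

The characteristic polynomial is χ_A(x) = (x - 3)^2*(x + 2), so the eigenvalues are known. The minimal polynomial is
  m_A(x) = Π_λ (x − λ)^{k_λ}
where k_λ is the size of the *largest* Jordan block for λ (equivalently, the smallest k with (A − λI)^k v = 0 for every generalised eigenvector v of λ).

  λ = -2: largest Jordan block has size 1, contributing (x + 2)
  λ = 3: largest Jordan block has size 2, contributing (x − 3)^2

So m_A(x) = (x - 3)^2*(x + 2) = x^3 - 4*x^2 - 3*x + 18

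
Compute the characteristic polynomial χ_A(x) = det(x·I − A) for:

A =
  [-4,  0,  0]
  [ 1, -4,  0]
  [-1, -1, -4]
x^3 + 12*x^2 + 48*x + 64

Expanding det(x·I − A) (e.g. by cofactor expansion or by noting that A is similar to its Jordan form J, which has the same characteristic polynomial as A) gives
  χ_A(x) = x^3 + 12*x^2 + 48*x + 64
which factors as (x + 4)^3. The eigenvalues (with algebraic multiplicities) are λ = -4 with multiplicity 3.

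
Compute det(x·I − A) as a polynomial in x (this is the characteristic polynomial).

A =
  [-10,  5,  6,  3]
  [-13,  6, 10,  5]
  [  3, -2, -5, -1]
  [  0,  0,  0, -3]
x^4 + 12*x^3 + 54*x^2 + 108*x + 81

Expanding det(x·I − A) (e.g. by cofactor expansion or by noting that A is similar to its Jordan form J, which has the same characteristic polynomial as A) gives
  χ_A(x) = x^4 + 12*x^3 + 54*x^2 + 108*x + 81
which factors as (x + 3)^4. The eigenvalues (with algebraic multiplicities) are λ = -3 with multiplicity 4.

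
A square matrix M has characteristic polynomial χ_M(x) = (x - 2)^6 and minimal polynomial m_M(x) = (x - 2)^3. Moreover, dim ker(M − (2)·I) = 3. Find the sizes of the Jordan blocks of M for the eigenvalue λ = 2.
Block sizes for λ = 2: [3, 2, 1]

Step 1 — from the characteristic polynomial, algebraic multiplicity of λ = 2 is 6. From dim ker(M − (2)·I) = 3, there are exactly 3 Jordan blocks for λ = 2.
Step 2 — from the minimal polynomial, the factor (x − 2)^3 tells us the largest block for λ = 2 has size 3.
Step 3 — with total size 6, 3 blocks, and largest block 3, the block sizes (in nonincreasing order) are [3, 2, 1].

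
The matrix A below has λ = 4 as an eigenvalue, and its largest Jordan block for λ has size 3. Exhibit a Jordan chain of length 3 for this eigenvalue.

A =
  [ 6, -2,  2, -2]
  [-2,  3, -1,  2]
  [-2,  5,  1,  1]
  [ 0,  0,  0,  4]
A Jordan chain for λ = 4 of length 3:
v_1 = (-2, 1, 3, 0)ᵀ
v_2 = (0, 0, -1, 0)ᵀ
v_3 = (1, 0, 0, 1)ᵀ

Let N = A − (4)·I. We want v_3 with N^3 v_3 = 0 but N^2 v_3 ≠ 0; then v_{j-1} := N · v_j for j = 3, …, 2.

Pick v_3 = (1, 0, 0, 1)ᵀ.
Then v_2 = N · v_3 = (0, 0, -1, 0)ᵀ.
Then v_1 = N · v_2 = (-2, 1, 3, 0)ᵀ.

Sanity check: (A − (4)·I) v_1 = (0, 0, 0, 0)ᵀ = 0. ✓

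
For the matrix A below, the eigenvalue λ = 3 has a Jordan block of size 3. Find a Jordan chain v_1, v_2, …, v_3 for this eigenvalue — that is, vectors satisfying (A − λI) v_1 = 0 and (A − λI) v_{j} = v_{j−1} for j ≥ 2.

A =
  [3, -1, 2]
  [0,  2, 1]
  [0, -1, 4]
A Jordan chain for λ = 3 of length 3:
v_1 = (-1, 0, 0)ᵀ
v_2 = (-1, -1, -1)ᵀ
v_3 = (0, 1, 0)ᵀ

Let N = A − (3)·I. We want v_3 with N^3 v_3 = 0 but N^2 v_3 ≠ 0; then v_{j-1} := N · v_j for j = 3, …, 2.

Pick v_3 = (0, 1, 0)ᵀ.
Then v_2 = N · v_3 = (-1, -1, -1)ᵀ.
Then v_1 = N · v_2 = (-1, 0, 0)ᵀ.

Sanity check: (A − (3)·I) v_1 = (0, 0, 0)ᵀ = 0. ✓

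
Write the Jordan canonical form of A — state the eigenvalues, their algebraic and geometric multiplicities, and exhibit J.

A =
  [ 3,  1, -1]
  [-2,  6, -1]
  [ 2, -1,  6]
J_2(5) ⊕ J_1(5)

The characteristic polynomial is
  det(x·I − A) = x^3 - 15*x^2 + 75*x - 125 = (x - 5)^3

Eigenvalues and multiplicities (the geometric multiplicity of λ is n − rank(A − λI), which equals the number of Jordan blocks for λ):
  λ = 5: algebraic multiplicity = 3, geometric multiplicity = 2

Determining the block sizes for each eigenvalue:
  λ = 5: 2 blocks summing to 3 forces exactly one block of size 2 and the rest size 1 → block sizes [2, 1]

Assembling the blocks gives a Jordan form
J =
  [5, 1, 0]
  [0, 5, 0]
  [0, 0, 5]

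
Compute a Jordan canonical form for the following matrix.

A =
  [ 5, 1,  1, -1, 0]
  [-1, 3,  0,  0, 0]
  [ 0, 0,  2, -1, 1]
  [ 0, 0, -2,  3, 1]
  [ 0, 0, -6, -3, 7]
J_3(4) ⊕ J_2(4)

The characteristic polynomial is
  det(x·I − A) = x^5 - 20*x^4 + 160*x^3 - 640*x^2 + 1280*x - 1024 = (x - 4)^5

Eigenvalues and multiplicities (the geometric multiplicity of λ is n − rank(A − λI), which equals the number of Jordan blocks for λ):
  λ = 4: algebraic multiplicity = 5, geometric multiplicity = 2

Determining the block sizes for each eigenvalue:
  λ = 4: with am = 5 and gm = 2, the partition is not yet determined (e.g. several partitions of 5 into 2 parts exist). Let N = A − (4)·I. Computing rank(N^1) = 3, rank(N^2) = 1, rank(N^3) = 0; the number of blocks of size ≥ j is rank(N^{j−1}) − rank(N^j), giving [2, 2, 1]. So we have 1 block(s) of size 3, 1 block(s) of size 2 → block sizes [3, 2]

Assembling the blocks gives a Jordan form
J =
  [4, 1, 0, 0, 0]
  [0, 4, 1, 0, 0]
  [0, 0, 4, 0, 0]
  [0, 0, 0, 4, 1]
  [0, 0, 0, 0, 4]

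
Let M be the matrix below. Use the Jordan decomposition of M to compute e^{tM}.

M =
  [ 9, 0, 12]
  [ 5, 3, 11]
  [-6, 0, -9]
e^{tM} =
  [2*exp(3*t) - exp(-3*t), 0, 2*exp(3*t) - 2*exp(-3*t)]
  [-t*exp(3*t) + exp(3*t) - exp(-3*t), exp(3*t), -t*exp(3*t) + 2*exp(3*t) - 2*exp(-3*t)]
  [-exp(3*t) + exp(-3*t), 0, -exp(3*t) + 2*exp(-3*t)]

Strategy: write M = P · J · P⁻¹ where J is a Jordan canonical form, so e^{tM} = P · e^{tJ} · P⁻¹, and e^{tJ} can be computed block-by-block.

M has Jordan form
J =
  [-3, 0, 0]
  [ 0, 3, 1]
  [ 0, 0, 3]
(up to reordering of blocks).

Per-block formulas:
  For a 2×2 Jordan block J_2(3): exp(t · J_2(3)) = e^(3t)·(I + t·N), where N is the 2×2 nilpotent shift.
  For a 1×1 block at λ = -3: exp(t · [-3]) = [e^(-3t)].

After assembling e^{tJ} and conjugating by P, we get:

e^{tM} =
  [2*exp(3*t) - exp(-3*t), 0, 2*exp(3*t) - 2*exp(-3*t)]
  [-t*exp(3*t) + exp(3*t) - exp(-3*t), exp(3*t), -t*exp(3*t) + 2*exp(3*t) - 2*exp(-3*t)]
  [-exp(3*t) + exp(-3*t), 0, -exp(3*t) + 2*exp(-3*t)]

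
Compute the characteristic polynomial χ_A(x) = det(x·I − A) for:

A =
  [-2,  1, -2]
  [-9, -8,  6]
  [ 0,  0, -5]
x^3 + 15*x^2 + 75*x + 125

Expanding det(x·I − A) (e.g. by cofactor expansion or by noting that A is similar to its Jordan form J, which has the same characteristic polynomial as A) gives
  χ_A(x) = x^3 + 15*x^2 + 75*x + 125
which factors as (x + 5)^3. The eigenvalues (with algebraic multiplicities) are λ = -5 with multiplicity 3.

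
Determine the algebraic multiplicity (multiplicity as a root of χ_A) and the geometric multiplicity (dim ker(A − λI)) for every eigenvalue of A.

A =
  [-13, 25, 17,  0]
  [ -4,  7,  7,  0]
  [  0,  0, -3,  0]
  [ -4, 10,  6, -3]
λ = -3: alg = 4, geom = 2

Step 1 — factor the characteristic polynomial to read off the algebraic multiplicities:
  χ_A(x) = (x + 3)^4

Step 2 — compute geometric multiplicities via the rank-nullity identity g(λ) = n − rank(A − λI):
  rank(A − (-3)·I) = 2, so dim ker(A − (-3)·I) = n − 2 = 2

Summary:
  λ = -3: algebraic multiplicity = 4, geometric multiplicity = 2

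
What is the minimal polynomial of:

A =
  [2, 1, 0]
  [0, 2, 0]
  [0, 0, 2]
x^2 - 4*x + 4

The characteristic polynomial is χ_A(x) = (x - 2)^3, so the eigenvalues are known. The minimal polynomial is
  m_A(x) = Π_λ (x − λ)^{k_λ}
where k_λ is the size of the *largest* Jordan block for λ (equivalently, the smallest k with (A − λI)^k v = 0 for every generalised eigenvector v of λ).

  λ = 2: largest Jordan block has size 2, contributing (x − 2)^2

So m_A(x) = (x - 2)^2 = x^2 - 4*x + 4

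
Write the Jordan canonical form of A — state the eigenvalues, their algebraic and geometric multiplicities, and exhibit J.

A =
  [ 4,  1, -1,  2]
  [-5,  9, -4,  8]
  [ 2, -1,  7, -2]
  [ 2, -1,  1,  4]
J_3(6) ⊕ J_1(6)

The characteristic polynomial is
  det(x·I − A) = x^4 - 24*x^3 + 216*x^2 - 864*x + 1296 = (x - 6)^4

Eigenvalues and multiplicities (the geometric multiplicity of λ is n − rank(A − λI), which equals the number of Jordan blocks for λ):
  λ = 6: algebraic multiplicity = 4, geometric multiplicity = 2

Determining the block sizes for each eigenvalue:
  λ = 6: with am = 4 and gm = 2, the partition is not yet determined (e.g. several partitions of 4 into 2 parts exist). Let N = A − (6)·I. Computing rank(N^1) = 2, rank(N^2) = 1, rank(N^3) = 0; the number of blocks of size ≥ j is rank(N^{j−1}) − rank(N^j), giving [2, 1, 1]. So we have 1 block(s) of size 3, 1 block(s) of size 1 → block sizes [3, 1]

Assembling the blocks gives a Jordan form
J =
  [6, 1, 0, 0]
  [0, 6, 1, 0]
  [0, 0, 6, 0]
  [0, 0, 0, 6]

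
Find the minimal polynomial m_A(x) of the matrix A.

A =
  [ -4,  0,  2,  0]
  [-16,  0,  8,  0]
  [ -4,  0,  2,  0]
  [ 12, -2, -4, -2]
x^2 + 2*x

The characteristic polynomial is χ_A(x) = x^2*(x + 2)^2, so the eigenvalues are known. The minimal polynomial is
  m_A(x) = Π_λ (x − λ)^{k_λ}
where k_λ is the size of the *largest* Jordan block for λ (equivalently, the smallest k with (A − λI)^k v = 0 for every generalised eigenvector v of λ).

  λ = -2: largest Jordan block has size 1, contributing (x + 2)
  λ = 0: largest Jordan block has size 1, contributing (x − 0)

So m_A(x) = x*(x + 2) = x^2 + 2*x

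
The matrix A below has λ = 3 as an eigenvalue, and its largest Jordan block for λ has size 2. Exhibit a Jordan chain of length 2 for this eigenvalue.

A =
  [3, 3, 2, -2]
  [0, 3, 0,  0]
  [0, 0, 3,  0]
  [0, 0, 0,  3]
A Jordan chain for λ = 3 of length 2:
v_1 = (3, 0, 0, 0)ᵀ
v_2 = (0, 1, 0, 0)ᵀ

Let N = A − (3)·I. We want v_2 with N^2 v_2 = 0 but N^1 v_2 ≠ 0; then v_{j-1} := N · v_j for j = 2, …, 2.

Pick v_2 = (0, 1, 0, 0)ᵀ.
Then v_1 = N · v_2 = (3, 0, 0, 0)ᵀ.

Sanity check: (A − (3)·I) v_1 = (0, 0, 0, 0)ᵀ = 0. ✓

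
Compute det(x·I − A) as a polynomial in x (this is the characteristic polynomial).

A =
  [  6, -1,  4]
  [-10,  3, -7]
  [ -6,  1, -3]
x^3 - 6*x^2 + 12*x - 8

Expanding det(x·I − A) (e.g. by cofactor expansion or by noting that A is similar to its Jordan form J, which has the same characteristic polynomial as A) gives
  χ_A(x) = x^3 - 6*x^2 + 12*x - 8
which factors as (x - 2)^3. The eigenvalues (with algebraic multiplicities) are λ = 2 with multiplicity 3.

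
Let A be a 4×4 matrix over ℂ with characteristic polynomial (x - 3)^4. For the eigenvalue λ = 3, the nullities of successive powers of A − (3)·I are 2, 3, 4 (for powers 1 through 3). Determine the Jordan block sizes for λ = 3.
Block sizes for λ = 3: [3, 1]

From the dimensions of kernels of powers, the number of Jordan blocks of size at least j is d_j − d_{j−1} where d_j = dim ker(N^j) (with d_0 = 0). Computing the differences gives [2, 1, 1].
The number of blocks of size exactly k is (#blocks of size ≥ k) − (#blocks of size ≥ k + 1), so the partition is: 1 block(s) of size 1, 1 block(s) of size 3.
In nonincreasing order the block sizes are [3, 1].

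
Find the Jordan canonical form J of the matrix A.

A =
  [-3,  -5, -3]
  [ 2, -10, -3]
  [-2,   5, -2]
J_2(-5) ⊕ J_1(-5)

The characteristic polynomial is
  det(x·I − A) = x^3 + 15*x^2 + 75*x + 125 = (x + 5)^3

Eigenvalues and multiplicities (the geometric multiplicity of λ is n − rank(A − λI), which equals the number of Jordan blocks for λ):
  λ = -5: algebraic multiplicity = 3, geometric multiplicity = 2

Determining the block sizes for each eigenvalue:
  λ = -5: 2 blocks summing to 3 forces exactly one block of size 2 and the rest size 1 → block sizes [2, 1]

Assembling the blocks gives a Jordan form
J =
  [-5,  1,  0]
  [ 0, -5,  0]
  [ 0,  0, -5]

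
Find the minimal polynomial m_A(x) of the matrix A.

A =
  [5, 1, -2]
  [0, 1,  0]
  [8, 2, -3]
x^2 - 2*x + 1

The characteristic polynomial is χ_A(x) = (x - 1)^3, so the eigenvalues are known. The minimal polynomial is
  m_A(x) = Π_λ (x − λ)^{k_λ}
where k_λ is the size of the *largest* Jordan block for λ (equivalently, the smallest k with (A − λI)^k v = 0 for every generalised eigenvector v of λ).

  λ = 1: largest Jordan block has size 2, contributing (x − 1)^2

So m_A(x) = (x - 1)^2 = x^2 - 2*x + 1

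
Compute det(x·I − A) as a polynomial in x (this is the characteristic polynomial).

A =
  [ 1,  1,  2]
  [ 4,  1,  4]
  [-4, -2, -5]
x^3 + 3*x^2 + 3*x + 1

Expanding det(x·I − A) (e.g. by cofactor expansion or by noting that A is similar to its Jordan form J, which has the same characteristic polynomial as A) gives
  χ_A(x) = x^3 + 3*x^2 + 3*x + 1
which factors as (x + 1)^3. The eigenvalues (with algebraic multiplicities) are λ = -1 with multiplicity 3.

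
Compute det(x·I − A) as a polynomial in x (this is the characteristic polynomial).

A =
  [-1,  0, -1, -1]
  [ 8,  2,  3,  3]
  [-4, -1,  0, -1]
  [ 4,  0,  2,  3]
x^4 - 4*x^3 + 6*x^2 - 4*x + 1

Expanding det(x·I − A) (e.g. by cofactor expansion or by noting that A is similar to its Jordan form J, which has the same characteristic polynomial as A) gives
  χ_A(x) = x^4 - 4*x^3 + 6*x^2 - 4*x + 1
which factors as (x - 1)^4. The eigenvalues (with algebraic multiplicities) are λ = 1 with multiplicity 4.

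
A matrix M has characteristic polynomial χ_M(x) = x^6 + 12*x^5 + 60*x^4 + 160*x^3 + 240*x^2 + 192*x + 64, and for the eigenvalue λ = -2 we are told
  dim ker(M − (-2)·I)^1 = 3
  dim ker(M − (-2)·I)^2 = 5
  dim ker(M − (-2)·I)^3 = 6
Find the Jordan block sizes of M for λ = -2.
Block sizes for λ = -2: [3, 2, 1]

From the dimensions of kernels of powers, the number of Jordan blocks of size at least j is d_j − d_{j−1} where d_j = dim ker(N^j) (with d_0 = 0). Computing the differences gives [3, 2, 1].
The number of blocks of size exactly k is (#blocks of size ≥ k) − (#blocks of size ≥ k + 1), so the partition is: 1 block(s) of size 1, 1 block(s) of size 2, 1 block(s) of size 3.
In nonincreasing order the block sizes are [3, 2, 1].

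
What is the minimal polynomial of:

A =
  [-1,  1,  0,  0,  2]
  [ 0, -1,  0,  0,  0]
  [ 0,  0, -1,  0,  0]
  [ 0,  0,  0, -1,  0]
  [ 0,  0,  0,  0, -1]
x^2 + 2*x + 1

The characteristic polynomial is χ_A(x) = (x + 1)^5, so the eigenvalues are known. The minimal polynomial is
  m_A(x) = Π_λ (x − λ)^{k_λ}
where k_λ is the size of the *largest* Jordan block for λ (equivalently, the smallest k with (A − λI)^k v = 0 for every generalised eigenvector v of λ).

  λ = -1: largest Jordan block has size 2, contributing (x + 1)^2

So m_A(x) = (x + 1)^2 = x^2 + 2*x + 1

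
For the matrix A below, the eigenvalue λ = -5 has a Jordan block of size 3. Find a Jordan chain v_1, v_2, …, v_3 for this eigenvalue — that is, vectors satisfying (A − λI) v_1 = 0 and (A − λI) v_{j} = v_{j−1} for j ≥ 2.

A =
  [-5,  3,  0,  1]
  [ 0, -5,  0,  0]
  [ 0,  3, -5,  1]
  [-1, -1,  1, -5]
A Jordan chain for λ = -5 of length 3:
v_1 = (-1, 0, -1, 0)ᵀ
v_2 = (0, 0, 0, -1)ᵀ
v_3 = (1, 0, 0, 0)ᵀ

Let N = A − (-5)·I. We want v_3 with N^3 v_3 = 0 but N^2 v_3 ≠ 0; then v_{j-1} := N · v_j for j = 3, …, 2.

Pick v_3 = (1, 0, 0, 0)ᵀ.
Then v_2 = N · v_3 = (0, 0, 0, -1)ᵀ.
Then v_1 = N · v_2 = (-1, 0, -1, 0)ᵀ.

Sanity check: (A − (-5)·I) v_1 = (0, 0, 0, 0)ᵀ = 0. ✓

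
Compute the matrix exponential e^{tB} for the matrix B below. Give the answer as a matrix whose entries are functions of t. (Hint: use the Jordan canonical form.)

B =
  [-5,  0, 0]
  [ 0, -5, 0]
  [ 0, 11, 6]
e^{tB} =
  [exp(-5*t), 0, 0]
  [0, exp(-5*t), 0]
  [0, exp(6*t) - exp(-5*t), exp(6*t)]

Strategy: write B = P · J · P⁻¹ where J is a Jordan canonical form, so e^{tB} = P · e^{tJ} · P⁻¹, and e^{tJ} can be computed block-by-block.

B has Jordan form
J =
  [-5,  0, 0]
  [ 0, -5, 0]
  [ 0,  0, 6]
(up to reordering of blocks).

Per-block formulas:
  For a 1×1 block at λ = 6: exp(t · [6]) = [e^(6t)].
  For a 1×1 block at λ = -5: exp(t · [-5]) = [e^(-5t)].

After assembling e^{tJ} and conjugating by P, we get:

e^{tB} =
  [exp(-5*t), 0, 0]
  [0, exp(-5*t), 0]
  [0, exp(6*t) - exp(-5*t), exp(6*t)]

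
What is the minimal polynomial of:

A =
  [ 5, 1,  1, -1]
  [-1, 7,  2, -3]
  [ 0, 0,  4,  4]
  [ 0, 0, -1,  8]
x^2 - 12*x + 36

The characteristic polynomial is χ_A(x) = (x - 6)^4, so the eigenvalues are known. The minimal polynomial is
  m_A(x) = Π_λ (x − λ)^{k_λ}
where k_λ is the size of the *largest* Jordan block for λ (equivalently, the smallest k with (A − λI)^k v = 0 for every generalised eigenvector v of λ).

  λ = 6: largest Jordan block has size 2, contributing (x − 6)^2

So m_A(x) = (x - 6)^2 = x^2 - 12*x + 36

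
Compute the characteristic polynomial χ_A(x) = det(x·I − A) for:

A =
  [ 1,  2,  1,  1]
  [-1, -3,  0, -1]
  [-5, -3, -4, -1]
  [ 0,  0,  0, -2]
x^4 + 8*x^3 + 24*x^2 + 32*x + 16

Expanding det(x·I − A) (e.g. by cofactor expansion or by noting that A is similar to its Jordan form J, which has the same characteristic polynomial as A) gives
  χ_A(x) = x^4 + 8*x^3 + 24*x^2 + 32*x + 16
which factors as (x + 2)^4. The eigenvalues (with algebraic multiplicities) are λ = -2 with multiplicity 4.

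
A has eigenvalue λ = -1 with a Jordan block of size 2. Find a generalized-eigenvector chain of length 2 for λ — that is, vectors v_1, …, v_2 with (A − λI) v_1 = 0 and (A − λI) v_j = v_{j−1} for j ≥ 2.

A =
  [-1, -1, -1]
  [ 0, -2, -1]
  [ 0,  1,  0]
A Jordan chain for λ = -1 of length 2:
v_1 = (-1, -1, 1)ᵀ
v_2 = (0, 1, 0)ᵀ

Let N = A − (-1)·I. We want v_2 with N^2 v_2 = 0 but N^1 v_2 ≠ 0; then v_{j-1} := N · v_j for j = 2, …, 2.

Pick v_2 = (0, 1, 0)ᵀ.
Then v_1 = N · v_2 = (-1, -1, 1)ᵀ.

Sanity check: (A − (-1)·I) v_1 = (0, 0, 0)ᵀ = 0. ✓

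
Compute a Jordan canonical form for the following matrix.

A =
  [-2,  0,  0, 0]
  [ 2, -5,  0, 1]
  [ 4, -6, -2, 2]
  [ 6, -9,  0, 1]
J_2(-2) ⊕ J_1(-2) ⊕ J_1(-2)

The characteristic polynomial is
  det(x·I − A) = x^4 + 8*x^3 + 24*x^2 + 32*x + 16 = (x + 2)^4

Eigenvalues and multiplicities (the geometric multiplicity of λ is n − rank(A − λI), which equals the number of Jordan blocks for λ):
  λ = -2: algebraic multiplicity = 4, geometric multiplicity = 3

Determining the block sizes for each eigenvalue:
  λ = -2: 3 blocks summing to 4 forces exactly one block of size 2 and the rest size 1 → block sizes [2, 1, 1]

Assembling the blocks gives a Jordan form
J =
  [-2,  1,  0,  0]
  [ 0, -2,  0,  0]
  [ 0,  0, -2,  0]
  [ 0,  0,  0, -2]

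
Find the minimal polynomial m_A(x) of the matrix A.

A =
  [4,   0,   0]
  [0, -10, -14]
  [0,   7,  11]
x^2 - x - 12

The characteristic polynomial is χ_A(x) = (x - 4)^2*(x + 3), so the eigenvalues are known. The minimal polynomial is
  m_A(x) = Π_λ (x − λ)^{k_λ}
where k_λ is the size of the *largest* Jordan block for λ (equivalently, the smallest k with (A − λI)^k v = 0 for every generalised eigenvector v of λ).

  λ = -3: largest Jordan block has size 1, contributing (x + 3)
  λ = 4: largest Jordan block has size 1, contributing (x − 4)

So m_A(x) = (x - 4)*(x + 3) = x^2 - x - 12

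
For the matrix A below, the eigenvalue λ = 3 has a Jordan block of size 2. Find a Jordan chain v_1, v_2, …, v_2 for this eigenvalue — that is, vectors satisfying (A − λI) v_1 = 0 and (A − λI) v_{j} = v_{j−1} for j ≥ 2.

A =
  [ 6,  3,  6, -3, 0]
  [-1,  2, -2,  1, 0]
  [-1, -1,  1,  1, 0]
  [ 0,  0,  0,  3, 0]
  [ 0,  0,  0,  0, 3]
A Jordan chain for λ = 3 of length 2:
v_1 = (3, -1, -1, 0, 0)ᵀ
v_2 = (1, 0, 0, 0, 0)ᵀ

Let N = A − (3)·I. We want v_2 with N^2 v_2 = 0 but N^1 v_2 ≠ 0; then v_{j-1} := N · v_j for j = 2, …, 2.

Pick v_2 = (1, 0, 0, 0, 0)ᵀ.
Then v_1 = N · v_2 = (3, -1, -1, 0, 0)ᵀ.

Sanity check: (A − (3)·I) v_1 = (0, 0, 0, 0, 0)ᵀ = 0. ✓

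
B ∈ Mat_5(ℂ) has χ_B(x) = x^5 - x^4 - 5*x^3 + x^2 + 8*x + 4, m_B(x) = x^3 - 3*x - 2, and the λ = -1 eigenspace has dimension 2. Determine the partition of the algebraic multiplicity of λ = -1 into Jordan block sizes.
Block sizes for λ = -1: [2, 1]

Step 1 — from the characteristic polynomial, algebraic multiplicity of λ = -1 is 3. From dim ker(B − (-1)·I) = 2, there are exactly 2 Jordan blocks for λ = -1.
Step 2 — from the minimal polynomial, the factor (x + 1)^2 tells us the largest block for λ = -1 has size 2.
Step 3 — with total size 3, 2 blocks, and largest block 2, the block sizes (in nonincreasing order) are [2, 1].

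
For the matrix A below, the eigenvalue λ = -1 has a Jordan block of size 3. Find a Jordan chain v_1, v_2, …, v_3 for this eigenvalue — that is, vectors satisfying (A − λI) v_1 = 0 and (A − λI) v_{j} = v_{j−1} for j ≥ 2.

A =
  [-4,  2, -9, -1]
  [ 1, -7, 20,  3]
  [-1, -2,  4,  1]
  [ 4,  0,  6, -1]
A Jordan chain for λ = -1 of length 3:
v_1 = (0, -2, 0, -4)ᵀ
v_2 = (2, -6, -2, 0)ᵀ
v_3 = (0, 1, 0, 0)ᵀ

Let N = A − (-1)·I. We want v_3 with N^3 v_3 = 0 but N^2 v_3 ≠ 0; then v_{j-1} := N · v_j for j = 3, …, 2.

Pick v_3 = (0, 1, 0, 0)ᵀ.
Then v_2 = N · v_3 = (2, -6, -2, 0)ᵀ.
Then v_1 = N · v_2 = (0, -2, 0, -4)ᵀ.

Sanity check: (A − (-1)·I) v_1 = (0, 0, 0, 0)ᵀ = 0. ✓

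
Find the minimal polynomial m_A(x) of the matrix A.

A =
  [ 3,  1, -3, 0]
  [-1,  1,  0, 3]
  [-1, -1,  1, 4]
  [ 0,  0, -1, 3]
x^3 - 6*x^2 + 12*x - 8

The characteristic polynomial is χ_A(x) = (x - 2)^4, so the eigenvalues are known. The minimal polynomial is
  m_A(x) = Π_λ (x − λ)^{k_λ}
where k_λ is the size of the *largest* Jordan block for λ (equivalently, the smallest k with (A − λI)^k v = 0 for every generalised eigenvector v of λ).

  λ = 2: largest Jordan block has size 3, contributing (x − 2)^3

So m_A(x) = (x - 2)^3 = x^3 - 6*x^2 + 12*x - 8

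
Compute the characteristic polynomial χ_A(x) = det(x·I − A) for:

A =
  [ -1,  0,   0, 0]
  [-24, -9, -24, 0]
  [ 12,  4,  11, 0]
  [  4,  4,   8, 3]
x^4 - 4*x^3 - 2*x^2 + 12*x + 9

Expanding det(x·I − A) (e.g. by cofactor expansion or by noting that A is similar to its Jordan form J, which has the same characteristic polynomial as A) gives
  χ_A(x) = x^4 - 4*x^3 - 2*x^2 + 12*x + 9
which factors as (x - 3)^2*(x + 1)^2. The eigenvalues (with algebraic multiplicities) are λ = -1 with multiplicity 2, λ = 3 with multiplicity 2.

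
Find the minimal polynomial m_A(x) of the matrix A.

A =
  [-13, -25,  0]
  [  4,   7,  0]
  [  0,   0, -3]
x^2 + 6*x + 9

The characteristic polynomial is χ_A(x) = (x + 3)^3, so the eigenvalues are known. The minimal polynomial is
  m_A(x) = Π_λ (x − λ)^{k_λ}
where k_λ is the size of the *largest* Jordan block for λ (equivalently, the smallest k with (A − λI)^k v = 0 for every generalised eigenvector v of λ).

  λ = -3: largest Jordan block has size 2, contributing (x + 3)^2

So m_A(x) = (x + 3)^2 = x^2 + 6*x + 9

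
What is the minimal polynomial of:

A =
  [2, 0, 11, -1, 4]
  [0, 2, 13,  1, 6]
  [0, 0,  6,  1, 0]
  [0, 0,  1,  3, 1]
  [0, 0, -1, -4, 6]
x^4 - 17*x^3 + 105*x^2 - 275*x + 250

The characteristic polynomial is χ_A(x) = (x - 5)^3*(x - 2)^2, so the eigenvalues are known. The minimal polynomial is
  m_A(x) = Π_λ (x − λ)^{k_λ}
where k_λ is the size of the *largest* Jordan block for λ (equivalently, the smallest k with (A − λI)^k v = 0 for every generalised eigenvector v of λ).

  λ = 2: largest Jordan block has size 1, contributing (x − 2)
  λ = 5: largest Jordan block has size 3, contributing (x − 5)^3

So m_A(x) = (x - 5)^3*(x - 2) = x^4 - 17*x^3 + 105*x^2 - 275*x + 250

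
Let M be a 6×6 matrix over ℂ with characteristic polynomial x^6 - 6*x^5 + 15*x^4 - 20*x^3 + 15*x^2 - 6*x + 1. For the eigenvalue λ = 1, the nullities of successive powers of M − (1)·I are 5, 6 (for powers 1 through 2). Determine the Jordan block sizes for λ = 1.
Block sizes for λ = 1: [2, 1, 1, 1, 1]

From the dimensions of kernels of powers, the number of Jordan blocks of size at least j is d_j − d_{j−1} where d_j = dim ker(N^j) (with d_0 = 0). Computing the differences gives [5, 1].
The number of blocks of size exactly k is (#blocks of size ≥ k) − (#blocks of size ≥ k + 1), so the partition is: 4 block(s) of size 1, 1 block(s) of size 2.
In nonincreasing order the block sizes are [2, 1, 1, 1, 1].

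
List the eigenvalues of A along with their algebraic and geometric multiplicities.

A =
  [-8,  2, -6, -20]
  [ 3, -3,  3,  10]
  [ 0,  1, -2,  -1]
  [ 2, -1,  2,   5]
λ = -2: alg = 4, geom = 2

Step 1 — factor the characteristic polynomial to read off the algebraic multiplicities:
  χ_A(x) = (x + 2)^4

Step 2 — compute geometric multiplicities via the rank-nullity identity g(λ) = n − rank(A − λI):
  rank(A − (-2)·I) = 2, so dim ker(A − (-2)·I) = n − 2 = 2

Summary:
  λ = -2: algebraic multiplicity = 4, geometric multiplicity = 2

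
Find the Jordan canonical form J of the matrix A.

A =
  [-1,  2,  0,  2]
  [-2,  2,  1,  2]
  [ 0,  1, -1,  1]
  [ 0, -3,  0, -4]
J_3(-1) ⊕ J_1(-1)

The characteristic polynomial is
  det(x·I − A) = x^4 + 4*x^3 + 6*x^2 + 4*x + 1 = (x + 1)^4

Eigenvalues and multiplicities (the geometric multiplicity of λ is n − rank(A − λI), which equals the number of Jordan blocks for λ):
  λ = -1: algebraic multiplicity = 4, geometric multiplicity = 2

Determining the block sizes for each eigenvalue:
  λ = -1: with am = 4 and gm = 2, the partition is not yet determined (e.g. several partitions of 4 into 2 parts exist). Let N = A − (-1)·I. Computing rank(N^1) = 2, rank(N^2) = 1, rank(N^3) = 0; the number of blocks of size ≥ j is rank(N^{j−1}) − rank(N^j), giving [2, 1, 1]. So we have 1 block(s) of size 3, 1 block(s) of size 1 → block sizes [3, 1]

Assembling the blocks gives a Jordan form
J =
  [-1,  1,  0,  0]
  [ 0, -1,  1,  0]
  [ 0,  0, -1,  0]
  [ 0,  0,  0, -1]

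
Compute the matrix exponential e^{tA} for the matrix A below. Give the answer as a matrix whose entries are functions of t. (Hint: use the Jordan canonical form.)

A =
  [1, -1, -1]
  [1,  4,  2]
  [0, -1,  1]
e^{tA} =
  [-t*exp(2*t) + exp(2*t), -t*exp(2*t), -t*exp(2*t)]
  [t^2*exp(2*t)/2 + t*exp(2*t), t^2*exp(2*t)/2 + 2*t*exp(2*t) + exp(2*t), t^2*exp(2*t)/2 + 2*t*exp(2*t)]
  [-t^2*exp(2*t)/2, -t^2*exp(2*t)/2 - t*exp(2*t), -t^2*exp(2*t)/2 - t*exp(2*t) + exp(2*t)]

Strategy: write A = P · J · P⁻¹ where J is a Jordan canonical form, so e^{tA} = P · e^{tJ} · P⁻¹, and e^{tJ} can be computed block-by-block.

A has Jordan form
J =
  [2, 1, 0]
  [0, 2, 1]
  [0, 0, 2]
(up to reordering of blocks).

Per-block formulas:
  For a 3×3 Jordan block J_3(2): exp(t · J_3(2)) = e^(2t)·(I + t·N + (t^2/2)·N^2), where N is the 3×3 nilpotent shift.

After assembling e^{tJ} and conjugating by P, we get:

e^{tA} =
  [-t*exp(2*t) + exp(2*t), -t*exp(2*t), -t*exp(2*t)]
  [t^2*exp(2*t)/2 + t*exp(2*t), t^2*exp(2*t)/2 + 2*t*exp(2*t) + exp(2*t), t^2*exp(2*t)/2 + 2*t*exp(2*t)]
  [-t^2*exp(2*t)/2, -t^2*exp(2*t)/2 - t*exp(2*t), -t^2*exp(2*t)/2 - t*exp(2*t) + exp(2*t)]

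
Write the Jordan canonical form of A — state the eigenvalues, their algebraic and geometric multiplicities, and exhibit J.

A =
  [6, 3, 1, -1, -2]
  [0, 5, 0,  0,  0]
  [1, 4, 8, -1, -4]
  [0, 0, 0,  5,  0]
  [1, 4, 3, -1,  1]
J_3(5) ⊕ J_1(5) ⊕ J_1(5)

The characteristic polynomial is
  det(x·I − A) = x^5 - 25*x^4 + 250*x^3 - 1250*x^2 + 3125*x - 3125 = (x - 5)^5

Eigenvalues and multiplicities (the geometric multiplicity of λ is n − rank(A − λI), which equals the number of Jordan blocks for λ):
  λ = 5: algebraic multiplicity = 5, geometric multiplicity = 3

Determining the block sizes for each eigenvalue:
  λ = 5: with am = 5 and gm = 3, the partition is not yet determined (e.g. several partitions of 5 into 3 parts exist). Let N = A − (5)·I. Computing rank(N^1) = 2, rank(N^2) = 1, rank(N^3) = 0; the number of blocks of size ≥ j is rank(N^{j−1}) − rank(N^j), giving [3, 1, 1]. So we have 1 block(s) of size 3, 2 block(s) of size 1 → block sizes [3, 1, 1]

Assembling the blocks gives a Jordan form
J =
  [5, 1, 0, 0, 0]
  [0, 5, 1, 0, 0]
  [0, 0, 5, 0, 0]
  [0, 0, 0, 5, 0]
  [0, 0, 0, 0, 5]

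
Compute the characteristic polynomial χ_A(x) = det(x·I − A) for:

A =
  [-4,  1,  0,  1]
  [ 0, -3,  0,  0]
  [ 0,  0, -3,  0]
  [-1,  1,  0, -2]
x^4 + 12*x^3 + 54*x^2 + 108*x + 81

Expanding det(x·I − A) (e.g. by cofactor expansion or by noting that A is similar to its Jordan form J, which has the same characteristic polynomial as A) gives
  χ_A(x) = x^4 + 12*x^3 + 54*x^2 + 108*x + 81
which factors as (x + 3)^4. The eigenvalues (with algebraic multiplicities) are λ = -3 with multiplicity 4.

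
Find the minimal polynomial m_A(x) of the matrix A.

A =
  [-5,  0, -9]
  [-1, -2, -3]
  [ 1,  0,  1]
x^2 + 4*x + 4

The characteristic polynomial is χ_A(x) = (x + 2)^3, so the eigenvalues are known. The minimal polynomial is
  m_A(x) = Π_λ (x − λ)^{k_λ}
where k_λ is the size of the *largest* Jordan block for λ (equivalently, the smallest k with (A − λI)^k v = 0 for every generalised eigenvector v of λ).

  λ = -2: largest Jordan block has size 2, contributing (x + 2)^2

So m_A(x) = (x + 2)^2 = x^2 + 4*x + 4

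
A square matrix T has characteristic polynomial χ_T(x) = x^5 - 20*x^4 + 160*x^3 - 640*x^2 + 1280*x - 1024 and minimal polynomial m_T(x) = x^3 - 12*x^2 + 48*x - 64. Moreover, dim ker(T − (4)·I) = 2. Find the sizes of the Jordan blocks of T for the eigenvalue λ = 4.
Block sizes for λ = 4: [3, 2]

Step 1 — from the characteristic polynomial, algebraic multiplicity of λ = 4 is 5. From dim ker(T − (4)·I) = 2, there are exactly 2 Jordan blocks for λ = 4.
Step 2 — from the minimal polynomial, the factor (x − 4)^3 tells us the largest block for λ = 4 has size 3.
Step 3 — with total size 5, 2 blocks, and largest block 3, the block sizes (in nonincreasing order) are [3, 2].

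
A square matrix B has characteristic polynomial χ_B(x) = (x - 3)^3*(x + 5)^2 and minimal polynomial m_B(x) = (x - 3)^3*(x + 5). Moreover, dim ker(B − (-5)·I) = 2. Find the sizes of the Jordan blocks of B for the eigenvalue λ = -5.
Block sizes for λ = -5: [1, 1]

Step 1 — from the characteristic polynomial, algebraic multiplicity of λ = -5 is 2. From dim ker(B − (-5)·I) = 2, there are exactly 2 Jordan blocks for λ = -5.
Step 2 — from the minimal polynomial, the factor (x + 5) tells us the largest block for λ = -5 has size 1.
Step 3 — with total size 2, 2 blocks, and largest block 1, the block sizes (in nonincreasing order) are [1, 1].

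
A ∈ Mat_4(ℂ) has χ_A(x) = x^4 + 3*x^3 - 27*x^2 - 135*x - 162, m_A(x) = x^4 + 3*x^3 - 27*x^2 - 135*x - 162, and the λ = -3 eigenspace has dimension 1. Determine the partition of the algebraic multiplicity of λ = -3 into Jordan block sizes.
Block sizes for λ = -3: [3]

Step 1 — from the characteristic polynomial, algebraic multiplicity of λ = -3 is 3. From dim ker(A − (-3)·I) = 1, there are exactly 1 Jordan blocks for λ = -3.
Step 2 — from the minimal polynomial, the factor (x + 3)^3 tells us the largest block for λ = -3 has size 3.
Step 3 — with total size 3, 1 blocks, and largest block 3, the block sizes (in nonincreasing order) are [3].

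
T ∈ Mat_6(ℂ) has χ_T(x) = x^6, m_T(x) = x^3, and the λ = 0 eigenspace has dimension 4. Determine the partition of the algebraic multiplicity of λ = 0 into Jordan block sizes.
Block sizes for λ = 0: [3, 1, 1, 1]

Step 1 — from the characteristic polynomial, algebraic multiplicity of λ = 0 is 6. From dim ker(T − (0)·I) = 4, there are exactly 4 Jordan blocks for λ = 0.
Step 2 — from the minimal polynomial, the factor (x − 0)^3 tells us the largest block for λ = 0 has size 3.
Step 3 — with total size 6, 4 blocks, and largest block 3, the block sizes (in nonincreasing order) are [3, 1, 1, 1].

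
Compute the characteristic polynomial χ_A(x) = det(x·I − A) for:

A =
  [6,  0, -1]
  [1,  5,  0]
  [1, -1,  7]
x^3 - 18*x^2 + 108*x - 216

Expanding det(x·I − A) (e.g. by cofactor expansion or by noting that A is similar to its Jordan form J, which has the same characteristic polynomial as A) gives
  χ_A(x) = x^3 - 18*x^2 + 108*x - 216
which factors as (x - 6)^3. The eigenvalues (with algebraic multiplicities) are λ = 6 with multiplicity 3.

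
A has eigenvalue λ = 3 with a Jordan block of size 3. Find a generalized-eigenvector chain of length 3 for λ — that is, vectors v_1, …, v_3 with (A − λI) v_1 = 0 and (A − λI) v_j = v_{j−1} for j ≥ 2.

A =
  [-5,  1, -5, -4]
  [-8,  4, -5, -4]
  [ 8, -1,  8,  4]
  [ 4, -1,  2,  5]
A Jordan chain for λ = 3 of length 3:
v_1 = (2, 2, -2, -1)ᵀ
v_2 = (1, 1, -1, -1)ᵀ
v_3 = (0, 1, 0, 0)ᵀ

Let N = A − (3)·I. We want v_3 with N^3 v_3 = 0 but N^2 v_3 ≠ 0; then v_{j-1} := N · v_j for j = 3, …, 2.

Pick v_3 = (0, 1, 0, 0)ᵀ.
Then v_2 = N · v_3 = (1, 1, -1, -1)ᵀ.
Then v_1 = N · v_2 = (2, 2, -2, -1)ᵀ.

Sanity check: (A − (3)·I) v_1 = (0, 0, 0, 0)ᵀ = 0. ✓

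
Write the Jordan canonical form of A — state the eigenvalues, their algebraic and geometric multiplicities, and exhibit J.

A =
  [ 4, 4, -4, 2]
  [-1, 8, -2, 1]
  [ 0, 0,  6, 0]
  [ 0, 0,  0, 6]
J_2(6) ⊕ J_1(6) ⊕ J_1(6)

The characteristic polynomial is
  det(x·I − A) = x^4 - 24*x^3 + 216*x^2 - 864*x + 1296 = (x - 6)^4

Eigenvalues and multiplicities (the geometric multiplicity of λ is n − rank(A − λI), which equals the number of Jordan blocks for λ):
  λ = 6: algebraic multiplicity = 4, geometric multiplicity = 3

Determining the block sizes for each eigenvalue:
  λ = 6: 3 blocks summing to 4 forces exactly one block of size 2 and the rest size 1 → block sizes [2, 1, 1]

Assembling the blocks gives a Jordan form
J =
  [6, 1, 0, 0]
  [0, 6, 0, 0]
  [0, 0, 6, 0]
  [0, 0, 0, 6]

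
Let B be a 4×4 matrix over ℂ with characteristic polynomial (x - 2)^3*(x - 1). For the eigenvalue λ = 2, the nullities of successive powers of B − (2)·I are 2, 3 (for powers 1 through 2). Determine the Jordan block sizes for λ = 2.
Block sizes for λ = 2: [2, 1]

From the dimensions of kernels of powers, the number of Jordan blocks of size at least j is d_j − d_{j−1} where d_j = dim ker(N^j) (with d_0 = 0). Computing the differences gives [2, 1].
The number of blocks of size exactly k is (#blocks of size ≥ k) − (#blocks of size ≥ k + 1), so the partition is: 1 block(s) of size 1, 1 block(s) of size 2.
In nonincreasing order the block sizes are [2, 1].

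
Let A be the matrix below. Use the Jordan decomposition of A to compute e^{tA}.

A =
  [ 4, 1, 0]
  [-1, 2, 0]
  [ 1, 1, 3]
e^{tA} =
  [t*exp(3*t) + exp(3*t), t*exp(3*t), 0]
  [-t*exp(3*t), -t*exp(3*t) + exp(3*t), 0]
  [t*exp(3*t), t*exp(3*t), exp(3*t)]

Strategy: write A = P · J · P⁻¹ where J is a Jordan canonical form, so e^{tA} = P · e^{tJ} · P⁻¹, and e^{tJ} can be computed block-by-block.

A has Jordan form
J =
  [3, 1, 0]
  [0, 3, 0]
  [0, 0, 3]
(up to reordering of blocks).

Per-block formulas:
  For a 2×2 Jordan block J_2(3): exp(t · J_2(3)) = e^(3t)·(I + t·N), where N is the 2×2 nilpotent shift.
  For a 1×1 block at λ = 3: exp(t · [3]) = [e^(3t)].

After assembling e^{tJ} and conjugating by P, we get:

e^{tA} =
  [t*exp(3*t) + exp(3*t), t*exp(3*t), 0]
  [-t*exp(3*t), -t*exp(3*t) + exp(3*t), 0]
  [t*exp(3*t), t*exp(3*t), exp(3*t)]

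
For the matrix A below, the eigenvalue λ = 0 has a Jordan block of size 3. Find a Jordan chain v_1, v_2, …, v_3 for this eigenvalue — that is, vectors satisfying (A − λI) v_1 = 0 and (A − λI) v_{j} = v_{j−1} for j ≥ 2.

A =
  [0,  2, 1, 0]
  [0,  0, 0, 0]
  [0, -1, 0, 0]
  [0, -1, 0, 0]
A Jordan chain for λ = 0 of length 3:
v_1 = (-1, 0, 0, 0)ᵀ
v_2 = (2, 0, -1, -1)ᵀ
v_3 = (0, 1, 0, 0)ᵀ

Let N = A − (0)·I. We want v_3 with N^3 v_3 = 0 but N^2 v_3 ≠ 0; then v_{j-1} := N · v_j for j = 3, …, 2.

Pick v_3 = (0, 1, 0, 0)ᵀ.
Then v_2 = N · v_3 = (2, 0, -1, -1)ᵀ.
Then v_1 = N · v_2 = (-1, 0, 0, 0)ᵀ.

Sanity check: (A − (0)·I) v_1 = (0, 0, 0, 0)ᵀ = 0. ✓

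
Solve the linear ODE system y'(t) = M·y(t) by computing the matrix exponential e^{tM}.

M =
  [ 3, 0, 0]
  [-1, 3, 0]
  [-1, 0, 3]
e^{tM} =
  [exp(3*t), 0, 0]
  [-t*exp(3*t), exp(3*t), 0]
  [-t*exp(3*t), 0, exp(3*t)]

Strategy: write M = P · J · P⁻¹ where J is a Jordan canonical form, so e^{tM} = P · e^{tJ} · P⁻¹, and e^{tJ} can be computed block-by-block.

M has Jordan form
J =
  [3, 1, 0]
  [0, 3, 0]
  [0, 0, 3]
(up to reordering of blocks).

Per-block formulas:
  For a 2×2 Jordan block J_2(3): exp(t · J_2(3)) = e^(3t)·(I + t·N), where N is the 2×2 nilpotent shift.
  For a 1×1 block at λ = 3: exp(t · [3]) = [e^(3t)].

After assembling e^{tJ} and conjugating by P, we get:

e^{tM} =
  [exp(3*t), 0, 0]
  [-t*exp(3*t), exp(3*t), 0]
  [-t*exp(3*t), 0, exp(3*t)]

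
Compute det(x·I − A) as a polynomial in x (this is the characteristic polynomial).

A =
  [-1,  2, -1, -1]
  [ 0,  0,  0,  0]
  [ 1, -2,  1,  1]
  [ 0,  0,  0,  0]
x^4

Expanding det(x·I − A) (e.g. by cofactor expansion or by noting that A is similar to its Jordan form J, which has the same characteristic polynomial as A) gives
  χ_A(x) = x^4
which factors as x^4. The eigenvalues (with algebraic multiplicities) are λ = 0 with multiplicity 4.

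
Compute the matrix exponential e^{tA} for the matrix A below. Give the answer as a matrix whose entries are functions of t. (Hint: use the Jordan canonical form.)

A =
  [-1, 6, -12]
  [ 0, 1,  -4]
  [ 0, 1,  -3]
e^{tA} =
  [exp(-t), 6*t*exp(-t), -12*t*exp(-t)]
  [0, 2*t*exp(-t) + exp(-t), -4*t*exp(-t)]
  [0, t*exp(-t), -2*t*exp(-t) + exp(-t)]

Strategy: write A = P · J · P⁻¹ where J is a Jordan canonical form, so e^{tA} = P · e^{tJ} · P⁻¹, and e^{tJ} can be computed block-by-block.

A has Jordan form
J =
  [-1,  1,  0]
  [ 0, -1,  0]
  [ 0,  0, -1]
(up to reordering of blocks).

Per-block formulas:
  For a 2×2 Jordan block J_2(-1): exp(t · J_2(-1)) = e^(-1t)·(I + t·N), where N is the 2×2 nilpotent shift.
  For a 1×1 block at λ = -1: exp(t · [-1]) = [e^(-1t)].

After assembling e^{tJ} and conjugating by P, we get:

e^{tA} =
  [exp(-t), 6*t*exp(-t), -12*t*exp(-t)]
  [0, 2*t*exp(-t) + exp(-t), -4*t*exp(-t)]
  [0, t*exp(-t), -2*t*exp(-t) + exp(-t)]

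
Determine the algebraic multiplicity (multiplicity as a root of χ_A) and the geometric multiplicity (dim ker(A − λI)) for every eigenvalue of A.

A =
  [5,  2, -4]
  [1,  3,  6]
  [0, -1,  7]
λ = 5: alg = 3, geom = 1

Step 1 — factor the characteristic polynomial to read off the algebraic multiplicities:
  χ_A(x) = (x - 5)^3

Step 2 — compute geometric multiplicities via the rank-nullity identity g(λ) = n − rank(A − λI):
  rank(A − (5)·I) = 2, so dim ker(A − (5)·I) = n − 2 = 1

Summary:
  λ = 5: algebraic multiplicity = 3, geometric multiplicity = 1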